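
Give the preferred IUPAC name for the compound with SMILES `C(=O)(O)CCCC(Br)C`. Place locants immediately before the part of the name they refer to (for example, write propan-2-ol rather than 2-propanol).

Counting along the main chain through the –COOH group gives 6 carbons: the parent is hexane.
The principal characteristic group is a carboxylic acid (terminal –COOH), named with the suffix -oic acid.
Choose the numbering such that the carboxylic acid carbon is C-1 by definition.
That gives a bromo group at C-5.
Putting it together: 5-bromohexanoic acid.

5-bromohexanoic acid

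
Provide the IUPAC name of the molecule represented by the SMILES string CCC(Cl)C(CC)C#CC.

5-chloro-4-ethylhept-2-yne

Counting along the main chain through the multiple bond gives 7 carbons: the parent is heptane.
There is one C≡C triple bond, indicated by the ending -yne.
The numbering direction is chosen so that numbering from this end puts the triple bond at C-2 rather than C-5.
With this numbering: the triple bond between C-2 and C-3; a chloro group at C-5; an ethyl group at C-4.
The substituents are ordered alphabetically, ignoring any di-/tri- multipliers.
The name is 5-chloro-4-ethylhept-2-yne.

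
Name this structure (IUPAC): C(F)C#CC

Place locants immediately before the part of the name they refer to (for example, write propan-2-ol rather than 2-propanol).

The longest carbon chain that includes the multiple bond has 4 carbons, so the parent hydride is butane.
There is one C≡C triple bond, indicated by the ending -yne.
Number the chain so that the substituent locant set {1} is lower than {4} at the first point of difference.
That gives the triple bond between C-2 and C-3; a fluoro group at C-1.
Assembling the pieces gives 1-fluorobut-2-yne.

1-fluorobut-2-yne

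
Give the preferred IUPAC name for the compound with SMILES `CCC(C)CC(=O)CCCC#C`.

Counting along the main chain through the carbonyl and the multiple bond gives 10 carbons: the parent is decane.
The highest-priority functional group is a ketone (C=O on an internal carbon), so the name ends in -one.
The chain contains a C≡C triple bond, so the unsaturation ending is -yne.
The numbering direction is chosen so that numbering from this end puts the carbonyl group at C-5 rather than C-6.
That gives the carbonyl at C-5; the triple bond between C-9 and C-10; a methyl group at C-3.
Assembling the pieces gives 3-methyldec-9-yn-5-one.

3-methyldec-9-yn-5-one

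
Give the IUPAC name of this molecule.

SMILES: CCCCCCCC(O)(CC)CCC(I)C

5-ethyl-2-iodododecan-5-ol

The longest chain bearing the –OH group is 12 carbons long (dodecane).
The highest-priority functional group is an alcohol (–OH), so the name ends in -ol.
Choose the numbering such that numbering from this end puts the hydroxyl group at C-5 rather than C-8.
This places the hydroxyl at C-5; an ethyl group at C-5; an iodo group at C-2.
Substituent prefixes are cited in alphabetical order (multiplying prefixes like di-/tri- are ignored for ordering).
The name is 5-ethyl-2-iodododecan-5-ol.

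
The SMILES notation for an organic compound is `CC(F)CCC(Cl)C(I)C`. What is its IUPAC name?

The longest carbon chain is 7 atoms: the parent is heptane.
Number the chain so that the substituent locant set {2,3,6} is lower than {2,5,6} at the first point of difference.
This places a chloro group at C-3; a fluoro group at C-6; an iodo group at C-2.
Substituent prefixes are cited in alphabetical order (multiplying prefixes like di-/tri- are ignored for ordering).
Putting it together: 3-chloro-6-fluoro-2-iodoheptane.

3-chloro-6-fluoro-2-iodoheptane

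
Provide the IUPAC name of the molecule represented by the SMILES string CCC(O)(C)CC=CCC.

The longest carbon chain that includes the –OH group and the multiple bond has 8 carbons, so the parent hydride is octane.
The principal characteristic group is an alcohol (–OH), named with the suffix -ol.
A C=C double bond in the chain gives the infix -ene-.
Number the chain so that numbering from this end puts the hydroxyl group at C-3 rather than C-6.
That gives the hydroxyl at C-3; the double bond between C-5 and C-6; a methyl group at C-3.
Putting it together: 3-methyloct-5-en-3-ol.

3-methyloct-5-en-3-ol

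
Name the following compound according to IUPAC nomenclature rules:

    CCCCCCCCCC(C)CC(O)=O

Counting along the main chain through the –COOH group gives 12 carbons: the parent is dodecane.
A carboxylic acid (terminal –COOH) is the principal characteristic group, giving the suffix -oic acid.
The numbering direction is chosen so that the carboxylic acid carbon is C-1 by definition.
That gives a methyl group at C-3.
Putting it together: 3-methyldodecanoic acid.

3-methyldodecanoic acid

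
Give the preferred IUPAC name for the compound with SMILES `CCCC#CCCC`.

oct-4-yne

The longest chain bearing the multiple bond is 8 carbons long (octane).
The chain contains a C≡C triple bond, so the unsaturation ending is -yne.
Both numbering directions give the same locant set; either may be used.
With this numbering: the triple bond between C-4 and C-5.
Putting it together: oct-4-yne.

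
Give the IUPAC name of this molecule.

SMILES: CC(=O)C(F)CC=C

Counting along the main chain through the carbonyl and the multiple bond gives 6 carbons: the parent is hexane.
The principal characteristic group is a ketone (C=O on an internal carbon), named with the suffix -one.
A C=C double bond in the chain gives the infix -ene-.
Choose the numbering such that numbering from this end puts the carbonyl group at C-2 rather than C-5.
With this numbering: the carbonyl at C-2; the double bond between C-5 and C-6; a fluoro group at C-3.
The name is 3-fluorohex-5-en-2-one.

3-fluorohex-5-en-2-one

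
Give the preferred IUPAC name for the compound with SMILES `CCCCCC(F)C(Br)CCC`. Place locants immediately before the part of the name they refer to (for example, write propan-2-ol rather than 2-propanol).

4-bromo-5-fluorodecane

The longest carbon chain is 10 atoms: the parent is decane.
Choose the numbering such that the substituent locant set {4,5} is lower than {6,7} at the first point of difference.
That gives a bromo group at C-4; a fluoro group at C-5.
The substituents are ordered alphabetically, ignoring any di-/tri- multipliers.
The name is 4-bromo-5-fluorodecane.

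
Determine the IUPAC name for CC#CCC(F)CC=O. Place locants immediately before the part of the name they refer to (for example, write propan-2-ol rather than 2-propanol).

3-fluorohept-5-ynal

The longest chain bearing the –CHO group and the multiple bond is 7 carbons long (heptane).
The highest-priority functional group is an aldehyde (terminal –CHO), so the name ends in -al.
A C≡C triple bond in the chain gives the infix -yne-.
The numbering direction is chosen so that the aldehyde carbon is C-1 by definition.
This places the triple bond between C-5 and C-6; a fluoro group at C-3.
Assembling the pieces gives 3-fluorohept-5-ynal.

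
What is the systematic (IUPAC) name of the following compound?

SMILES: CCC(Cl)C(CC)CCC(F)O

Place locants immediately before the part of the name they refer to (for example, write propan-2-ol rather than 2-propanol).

5-chloro-4-ethyl-1-fluoroheptan-1-ol

The longest carbon chain that includes the –OH group has 7 carbons, so the parent hydride is heptane.
The principal characteristic group is an alcohol (–OH), named with the suffix -ol.
The numbering direction is chosen so that numbering from this end puts the hydroxyl group at C-1 rather than C-7.
With this numbering: the hydroxyl at C-1; a chloro group at C-5; an ethyl group at C-4; a fluoro group at C-1.
Prefixes are listed alphabetically: chloro, ethyl, fluoro.
Assembling the pieces gives 5-chloro-4-ethyl-1-fluoroheptan-1-ol.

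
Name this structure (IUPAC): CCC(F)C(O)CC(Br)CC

Counting along the main chain through the –OH group gives 8 carbons: the parent is octane.
The highest-priority functional group is an alcohol (–OH), so the name ends in -ol.
Choose the numbering such that numbering from this end puts the hydroxyl group at C-4 rather than C-5.
This places the hydroxyl at C-4; a bromo group at C-6; a fluoro group at C-3.
Prefixes are listed alphabetically: bromo, fluoro.
Assembling the pieces gives 6-bromo-3-fluorooctan-4-ol.

6-bromo-3-fluorooctan-4-ol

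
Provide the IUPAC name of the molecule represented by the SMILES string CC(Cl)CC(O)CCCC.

The longest chain bearing the –OH group is 8 carbons long (octane).
The highest-priority functional group is an alcohol (–OH), so the name ends in -ol.
Number the chain so that numbering from this end puts the hydroxyl group at C-4 rather than C-5.
That gives the hydroxyl at C-4; a chloro group at C-2.
The name is 2-chlorooctan-4-ol.

2-chlorooctan-4-ol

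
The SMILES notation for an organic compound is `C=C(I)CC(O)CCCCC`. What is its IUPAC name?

2-iodonon-1-en-4-ol

Counting along the main chain through the –OH group and the multiple bond gives 9 carbons: the parent is nonane.
An alcohol (–OH) is the principal characteristic group, giving the suffix -ol.
A C=C double bond in the chain gives the infix -ene-.
Number the chain so that numbering from this end puts the hydroxyl group at C-4 rather than C-6.
With this numbering: the hydroxyl at C-4; the double bond between C-1 and C-2; an iodo group at C-2.
The name is 2-iodonon-1-en-4-ol.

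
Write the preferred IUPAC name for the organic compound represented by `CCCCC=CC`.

The longest carbon chain that includes the multiple bond has 7 carbons, so the parent hydride is heptane.
The chain contains a C=C double bond, so the unsaturation ending is -ene.
Choose the numbering such that numbering from this end puts the double bond at C-2 rather than C-5.
This places the double bond between C-2 and C-3.
The name is hept-2-ene.

hept-2-ene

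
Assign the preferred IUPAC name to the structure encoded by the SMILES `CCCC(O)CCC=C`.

The longest carbon chain that includes the –OH group and the multiple bond has 8 carbons, so the parent hydride is octane.
The principal characteristic group is an alcohol (–OH), named with the suffix -ol.
There is one C=C double bond, indicated by the ending -ene.
Number the chain so that numbering from this end puts the hydroxyl group at C-4 rather than C-5.
That gives the hydroxyl at C-4; the double bond between C-7 and C-8.
Putting it together: oct-7-en-4-ol.

oct-7-en-4-ol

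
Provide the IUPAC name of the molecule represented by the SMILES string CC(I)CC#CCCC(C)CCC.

2-iodo-8-methylundec-4-yne

Counting along the main chain through the multiple bond gives 11 carbons: the parent is undecane.
There is one C≡C triple bond, indicated by the ending -yne.
The numbering direction is chosen so that numbering from this end puts the triple bond at C-4 rather than C-7.
With this numbering: the triple bond between C-4 and C-5; an iodo group at C-2; a methyl group at C-8.
Prefixes are listed alphabetically: iodo, methyl.
The name is 2-iodo-8-methylundec-4-yne.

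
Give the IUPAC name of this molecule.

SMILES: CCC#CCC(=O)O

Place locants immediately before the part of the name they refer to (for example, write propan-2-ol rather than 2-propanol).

The longest chain bearing the –COOH group and the multiple bond is 6 carbons long (hexane).
A carboxylic acid (terminal –COOH) is the principal characteristic group, giving the suffix -oic acid.
The chain contains a C≡C triple bond, so the unsaturation ending is -yne.
Choose the numbering such that the carboxylic acid carbon is C-1 by definition.
With this numbering: the triple bond between C-3 and C-4.
Putting it together: hex-3-ynoic acid.

hex-3-ynoic acid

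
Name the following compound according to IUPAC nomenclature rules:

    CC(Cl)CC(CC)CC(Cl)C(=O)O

2,6-dichloro-4-ethylheptanoic acid

The longest chain bearing the –COOH group is 7 carbons long (heptane).
The principal characteristic group is a carboxylic acid (terminal –COOH), named with the suffix -oic acid.
Choose the numbering such that the carboxylic acid carbon is C-1 by definition.
With this numbering: chloro groups at C-2 and C-6; an ethyl group at C-4.
The substituents are ordered alphabetically, ignoring any di-/tri- multipliers.
The name is 2,6-dichloro-4-ethylheptanoic acid.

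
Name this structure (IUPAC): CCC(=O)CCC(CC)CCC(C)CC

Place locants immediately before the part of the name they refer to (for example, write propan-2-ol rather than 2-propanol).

Counting along the main chain through the carbonyl gives 11 carbons: the parent is undecane.
The highest-priority functional group is a ketone (C=O on an internal carbon), so the name ends in -one.
Choose the numbering such that numbering from this end puts the carbonyl group at C-3 rather than C-9.
This places the carbonyl at C-3; an ethyl group at C-6; a methyl group at C-9.
Substituent prefixes are cited in alphabetical order (multiplying prefixes like di-/tri- are ignored for ordering).
Putting it together: 6-ethyl-9-methylundecan-3-one.

6-ethyl-9-methylundecan-3-one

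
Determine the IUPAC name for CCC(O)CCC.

The longest carbon chain that includes the –OH group has 6 carbons, so the parent hydride is hexane.
The principal characteristic group is an alcohol (–OH), named with the suffix -ol.
Number the chain so that numbering from this end puts the hydroxyl group at C-3 rather than C-4.
That gives the hydroxyl at C-3.
Putting it together: hexan-3-ol.

hexan-3-ol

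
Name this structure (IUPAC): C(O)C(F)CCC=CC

Counting along the main chain through the –OH group and the multiple bond gives 7 carbons: the parent is heptane.
An alcohol (–OH) is the principal characteristic group, giving the suffix -ol.
The chain contains a C=C double bond, so the unsaturation ending is -ene.
Number the chain so that numbering from this end puts the hydroxyl group at C-1 rather than C-7.
This places the hydroxyl at C-1; the double bond between C-5 and C-6; a fluoro group at C-2.
Putting it together: 2-fluorohept-5-en-1-ol.

2-fluorohept-5-en-1-ol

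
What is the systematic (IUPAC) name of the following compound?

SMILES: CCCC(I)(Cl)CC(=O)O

The longest carbon chain that includes the –COOH group has 6 carbons, so the parent hydride is hexane.
The highest-priority functional group is a carboxylic acid (terminal –COOH), so the name ends in -oic acid.
Choose the numbering such that the carboxylic acid carbon is C-1 by definition.
This places a chloro group at C-3; an iodo group at C-3.
Substituent prefixes are cited in alphabetical order (multiplying prefixes like di-/tri- are ignored for ordering).
Assembling the pieces gives 3-chloro-3-iodohexanoic acid.

3-chloro-3-iodohexanoic acid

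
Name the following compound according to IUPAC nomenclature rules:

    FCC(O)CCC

The longest carbon chain that includes the –OH group has 5 carbons, so the parent hydride is pentane.
The principal characteristic group is an alcohol (–OH), named with the suffix -ol.
Number the chain so that numbering from this end puts the hydroxyl group at C-2 rather than C-4.
With this numbering: the hydroxyl at C-2; a fluoro group at C-1.
Assembling the pieces gives 1-fluoropentan-2-ol.

1-fluoropentan-2-ol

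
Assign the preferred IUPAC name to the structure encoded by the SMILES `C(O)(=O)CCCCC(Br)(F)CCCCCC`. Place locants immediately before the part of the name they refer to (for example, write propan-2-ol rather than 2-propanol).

6-bromo-6-fluorododecanoic acid

The longest carbon chain that includes the –COOH group has 12 carbons, so the parent hydride is dodecane.
The principal characteristic group is a carboxylic acid (terminal –COOH), named with the suffix -oic acid.
Number the chain so that the carboxylic acid carbon is C-1 by definition.
This places a bromo group at C-6; a fluoro group at C-6.
Substituent prefixes are cited in alphabetical order (multiplying prefixes like di-/tri- are ignored for ordering).
The name is 6-bromo-6-fluorododecanoic acid.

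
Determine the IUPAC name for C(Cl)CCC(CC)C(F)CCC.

1-chloro-4-ethyl-5-fluorooctane

The longest continuous carbon chain has 8 atoms, so the parent hydride is octane.
The numbering direction is chosen so that the substituent locant set {1,4,5} is lower than {4,5,8} at the first point of difference.
That gives a chloro group at C-1; an ethyl group at C-4; a fluoro group at C-5.
The substituents are ordered alphabetically, ignoring any di-/tri- multipliers.
Putting it together: 1-chloro-4-ethyl-5-fluorooctane.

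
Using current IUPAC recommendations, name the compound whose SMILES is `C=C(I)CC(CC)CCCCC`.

The longest carbon chain that includes the multiple bond has 9 carbons, so the parent hydride is nonane.
A C=C double bond in the chain gives the infix -ene-.
Choose the numbering such that numbering from this end puts the double bond at C-1 rather than C-8.
With this numbering: the double bond between C-1 and C-2; an ethyl group at C-4; an iodo group at C-2.
Substituent prefixes are cited in alphabetical order (multiplying prefixes like di-/tri- are ignored for ordering).
Assembling the pieces gives 4-ethyl-2-iodonon-1-ene.

4-ethyl-2-iodonon-1-ene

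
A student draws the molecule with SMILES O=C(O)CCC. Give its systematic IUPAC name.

butanoic acid

The longest chain bearing the –COOH group is 4 carbons long (butane).
The highest-priority functional group is a carboxylic acid (terminal –COOH), so the name ends in -oic acid.
Number the chain so that the carboxylic acid carbon is C-1 by definition.
Assembling the pieces gives butanoic acid.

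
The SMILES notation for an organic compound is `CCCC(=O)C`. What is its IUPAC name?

Counting along the main chain through the carbonyl gives 5 carbons: the parent is pentane.
The highest-priority functional group is a ketone (C=O on an internal carbon), so the name ends in -one.
The numbering direction is chosen so that numbering from this end puts the carbonyl group at C-2 rather than C-4.
This places the carbonyl at C-2.
Assembling the pieces gives pentan-2-one.

pentan-2-one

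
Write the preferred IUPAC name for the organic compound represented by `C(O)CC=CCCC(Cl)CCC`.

The longest chain bearing the –OH group and the multiple bond is 10 carbons long (decane).
An alcohol (–OH) is the principal characteristic group, giving the suffix -ol.
The chain contains a C=C double bond, so the unsaturation ending is -ene.
The numbering direction is chosen so that numbering from this end puts the hydroxyl group at C-1 rather than C-10.
With this numbering: the hydroxyl at C-1; the double bond between C-3 and C-4; a chloro group at C-7.
Assembling the pieces gives 7-chlorodec-3-en-1-ol.

7-chlorodec-3-en-1-ol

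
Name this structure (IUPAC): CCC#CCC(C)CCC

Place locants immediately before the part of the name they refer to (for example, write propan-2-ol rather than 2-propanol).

Counting along the main chain through the multiple bond gives 9 carbons: the parent is nonane.
The chain contains a C≡C triple bond, so the unsaturation ending is -yne.
Choose the numbering such that numbering from this end puts the triple bond at C-3 rather than C-6.
That gives the triple bond between C-3 and C-4; a methyl group at C-6.
Assembling the pieces gives 6-methylnon-3-yne.

6-methylnon-3-yne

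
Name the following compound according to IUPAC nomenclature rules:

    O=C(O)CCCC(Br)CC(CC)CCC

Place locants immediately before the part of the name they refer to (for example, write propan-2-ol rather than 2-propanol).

The longest carbon chain that includes the –COOH group has 10 carbons, so the parent hydride is decane.
The highest-priority functional group is a carboxylic acid (terminal –COOH), so the name ends in -oic acid.
The numbering direction is chosen so that the carboxylic acid carbon is C-1 by definition.
This places a bromo group at C-5; an ethyl group at C-7.
Prefixes are listed alphabetically: bromo, ethyl.
Putting it together: 5-bromo-7-ethyldecanoic acid.

5-bromo-7-ethyldecanoic acid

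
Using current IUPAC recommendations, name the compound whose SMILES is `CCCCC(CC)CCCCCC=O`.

The longest carbon chain that includes the –CHO group has 11 carbons, so the parent hydride is undecane.
The principal characteristic group is an aldehyde (terminal –CHO), named with the suffix -al.
Choose the numbering such that the aldehyde carbon is C-1 by definition.
With this numbering: an ethyl group at C-7.
Assembling the pieces gives 7-ethylundecanal.

7-ethylundecanal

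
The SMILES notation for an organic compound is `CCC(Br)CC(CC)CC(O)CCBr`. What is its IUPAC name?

The longest carbon chain that includes the –OH group has 9 carbons, so the parent hydride is nonane.
The highest-priority functional group is an alcohol (–OH), so the name ends in -ol.
Number the chain so that numbering from this end puts the hydroxyl group at C-3 rather than C-7.
With this numbering: the hydroxyl at C-3; bromo groups at C-1 and C-7; an ethyl group at C-5.
The substituents are ordered alphabetically, ignoring any di-/tri- multipliers.
Putting it together: 1,7-dibromo-5-ethylnonan-3-ol.

1,7-dibromo-5-ethylnonan-3-ol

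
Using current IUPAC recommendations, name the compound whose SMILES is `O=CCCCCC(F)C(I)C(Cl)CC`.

8-chloro-6-fluoro-7-iododecanal

The longest chain bearing the –CHO group is 10 carbons long (decane).
The principal characteristic group is an aldehyde (terminal –CHO), named with the suffix -al.
The numbering direction is chosen so that the aldehyde carbon is C-1 by definition.
That gives a chloro group at C-8; a fluoro group at C-6; an iodo group at C-7.
Substituent prefixes are cited in alphabetical order (multiplying prefixes like di-/tri- are ignored for ordering).
Assembling the pieces gives 8-chloro-6-fluoro-7-iododecanal.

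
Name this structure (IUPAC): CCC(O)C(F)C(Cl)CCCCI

The longest carbon chain that includes the –OH group has 9 carbons, so the parent hydride is nonane.
The highest-priority functional group is an alcohol (–OH), so the name ends in -ol.
Choose the numbering such that numbering from this end puts the hydroxyl group at C-3 rather than C-7.
With this numbering: the hydroxyl at C-3; a chloro group at C-5; a fluoro group at C-4; an iodo group at C-9.
Prefixes are listed alphabetically: chloro, fluoro, iodo.
The name is 5-chloro-4-fluoro-9-iodononan-3-ol.

5-chloro-4-fluoro-9-iodononan-3-ol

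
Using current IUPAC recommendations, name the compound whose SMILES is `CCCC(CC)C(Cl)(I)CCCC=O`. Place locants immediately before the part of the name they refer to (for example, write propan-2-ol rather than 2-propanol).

Counting along the main chain through the –CHO group gives 9 carbons: the parent is nonane.
An aldehyde (terminal –CHO) is the principal characteristic group, giving the suffix -al.
Number the chain so that the aldehyde carbon is C-1 by definition.
That gives a chloro group at C-5; an ethyl group at C-6; an iodo group at C-5.
Prefixes are listed alphabetically: chloro, ethyl, iodo.
Putting it together: 5-chloro-6-ethyl-5-iodononanal.

5-chloro-6-ethyl-5-iodononanal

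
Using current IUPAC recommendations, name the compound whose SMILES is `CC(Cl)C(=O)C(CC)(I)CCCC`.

2-chloro-4-ethyl-4-iodooctan-3-one

The longest carbon chain that includes the carbonyl has 8 carbons, so the parent hydride is octane.
The highest-priority functional group is a ketone (C=O on an internal carbon), so the name ends in -one.
Choose the numbering such that numbering from this end puts the carbonyl group at C-3 rather than C-6.
With this numbering: the carbonyl at C-3; a chloro group at C-2; an ethyl group at C-4; an iodo group at C-4.
The substituents are ordered alphabetically, ignoring any di-/tri- multipliers.
Putting it together: 2-chloro-4-ethyl-4-iodooctan-3-one.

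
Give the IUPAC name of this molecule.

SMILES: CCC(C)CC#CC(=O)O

5-methylhept-2-ynoic acid

The longest carbon chain that includes the –COOH group and the multiple bond has 7 carbons, so the parent hydride is heptane.
The highest-priority functional group is a carboxylic acid (terminal –COOH), so the name ends in -oic acid.
A C≡C triple bond in the chain gives the infix -yne-.
Choose the numbering such that the carboxylic acid carbon is C-1 by definition.
This places the triple bond between C-2 and C-3; a methyl group at C-5.
The name is 5-methylhept-2-ynoic acid.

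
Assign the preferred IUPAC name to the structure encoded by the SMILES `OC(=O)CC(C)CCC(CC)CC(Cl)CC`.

8-chloro-6-ethyl-3-methyldecanoic acid

Counting along the main chain through the –COOH group gives 10 carbons: the parent is decane.
The highest-priority functional group is a carboxylic acid (terminal –COOH), so the name ends in -oic acid.
The numbering direction is chosen so that the carboxylic acid carbon is C-1 by definition.
That gives a chloro group at C-8; an ethyl group at C-6; a methyl group at C-3.
Prefixes are listed alphabetically: chloro, ethyl, methyl.
Putting it together: 8-chloro-6-ethyl-3-methyldecanoic acid.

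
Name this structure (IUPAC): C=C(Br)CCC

2-bromopent-1-ene

The longest chain bearing the multiple bond is 5 carbons long (pentane).
There is one C=C double bond, indicated by the ending -ene.
Number the chain so that numbering from this end puts the double bond at C-1 rather than C-4.
This places the double bond between C-1 and C-2; a bromo group at C-2.
Assembling the pieces gives 2-bromopent-1-ene.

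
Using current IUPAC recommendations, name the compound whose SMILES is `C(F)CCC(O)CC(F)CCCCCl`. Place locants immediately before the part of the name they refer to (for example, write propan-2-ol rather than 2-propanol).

The longest carbon chain that includes the –OH group has 10 carbons, so the parent hydride is decane.
An alcohol (–OH) is the principal characteristic group, giving the suffix -ol.
Number the chain so that numbering from this end puts the hydroxyl group at C-4 rather than C-7.
With this numbering: the hydroxyl at C-4; a chloro group at C-10; fluoro groups at C-1 and C-6.
Substituent prefixes are cited in alphabetical order (multiplying prefixes like di-/tri- are ignored for ordering).
Putting it together: 10-chloro-1,6-difluorodecan-4-ol.

10-chloro-1,6-difluorodecan-4-ol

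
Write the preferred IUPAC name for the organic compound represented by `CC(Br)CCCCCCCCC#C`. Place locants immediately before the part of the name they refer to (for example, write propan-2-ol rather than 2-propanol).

Counting along the main chain through the multiple bond gives 12 carbons: the parent is dodecane.
The chain contains a C≡C triple bond, so the unsaturation ending is -yne.
The numbering direction is chosen so that numbering from this end puts the triple bond at C-1 rather than C-11.
With this numbering: the triple bond between C-1 and C-2; a bromo group at C-11.
Putting it together: 11-bromododec-1-yne.

11-bromododec-1-yne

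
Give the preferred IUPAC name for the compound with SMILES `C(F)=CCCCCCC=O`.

8-fluorooct-7-enal

The longest chain bearing the –CHO group and the multiple bond is 8 carbons long (octane).
The highest-priority functional group is an aldehyde (terminal –CHO), so the name ends in -al.
The chain contains a C=C double bond, so the unsaturation ending is -ene.
Choose the numbering such that the aldehyde carbon is C-1 by definition.
That gives the double bond between C-7 and C-8; a fluoro group at C-8.
Assembling the pieces gives 8-fluorooct-7-enal.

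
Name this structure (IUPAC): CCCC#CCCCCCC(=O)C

The longest carbon chain that includes the carbonyl and the multiple bond has 12 carbons, so the parent hydride is dodecane.
A ketone (C=O on an internal carbon) is the principal characteristic group, giving the suffix -one.
A C≡C triple bond in the chain gives the infix -yne-.
Number the chain so that numbering from this end puts the carbonyl group at C-2 rather than C-11.
With this numbering: the carbonyl at C-2; the triple bond between C-8 and C-9.
The name is dodec-8-yn-2-one.

dodec-8-yn-2-one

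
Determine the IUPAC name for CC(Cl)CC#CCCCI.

7-chloro-1-iodooct-4-yne

Counting along the main chain through the multiple bond gives 8 carbons: the parent is octane.
A C≡C triple bond in the chain gives the infix -yne-.
Choose the numbering such that the substituent locant set {1,7} is lower than {2,8} at the first point of difference.
This places the triple bond between C-4 and C-5; a chloro group at C-7; an iodo group at C-1.
Substituent prefixes are cited in alphabetical order (multiplying prefixes like di-/tri- are ignored for ordering).
The name is 7-chloro-1-iodooct-4-yne.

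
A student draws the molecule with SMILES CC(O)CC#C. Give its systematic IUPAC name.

The longest chain bearing the –OH group and the multiple bond is 5 carbons long (pentane).
The principal characteristic group is an alcohol (–OH), named with the suffix -ol.
There is one C≡C triple bond, indicated by the ending -yne.
The numbering direction is chosen so that numbering from this end puts the hydroxyl group at C-2 rather than C-4.
That gives the hydroxyl at C-2; the triple bond between C-4 and C-5.
The name is pent-4-yn-2-ol.

pent-4-yn-2-ol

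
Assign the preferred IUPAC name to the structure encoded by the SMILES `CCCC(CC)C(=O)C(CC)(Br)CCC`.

The longest chain bearing the carbonyl is 9 carbons long (nonane).
A ketone (C=O on an internal carbon) is the principal characteristic group, giving the suffix -one.
Choose the numbering such that the substituent locant set {4,4,6} is lower than {4,6,6} at the first point of difference.
That gives the carbonyl at C-5; a bromo group at C-4; ethyl groups at C-4 and C-6.
Prefixes are listed alphabetically: bromo, ethyl.
Putting it together: 4-bromo-4,6-diethylnonan-5-one.

4-bromo-4,6-diethylnonan-5-one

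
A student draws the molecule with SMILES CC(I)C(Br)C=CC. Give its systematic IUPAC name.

Counting along the main chain through the multiple bond gives 6 carbons: the parent is hexane.
The chain contains a C=C double bond, so the unsaturation ending is -ene.
Choose the numbering such that numbering from this end puts the double bond at C-2 rather than C-4.
That gives the double bond between C-2 and C-3; a bromo group at C-4; an iodo group at C-5.
Prefixes are listed alphabetically: bromo, iodo.
The name is 4-bromo-5-iodohex-2-ene.

4-bromo-5-iodohex-2-ene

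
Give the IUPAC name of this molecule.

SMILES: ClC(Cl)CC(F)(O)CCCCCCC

1,1-dichloro-3-fluorodecan-3-ol

The longest chain bearing the –OH group is 10 carbons long (decane).
The highest-priority functional group is an alcohol (–OH), so the name ends in -ol.
Choose the numbering such that numbering from this end puts the hydroxyl group at C-3 rather than C-8.
This places the hydroxyl at C-3; two chloro groups at C-1; a fluoro group at C-3.
Substituent prefixes are cited in alphabetical order (multiplying prefixes like di-/tri- are ignored for ordering).
Assembling the pieces gives 1,1-dichloro-3-fluorodecan-3-ol.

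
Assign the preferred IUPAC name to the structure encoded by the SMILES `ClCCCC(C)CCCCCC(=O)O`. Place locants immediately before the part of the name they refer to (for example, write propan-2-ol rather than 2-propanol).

10-chloro-7-methyldecanoic acid

The longest chain bearing the –COOH group is 10 carbons long (decane).
A carboxylic acid (terminal –COOH) is the principal characteristic group, giving the suffix -oic acid.
The numbering direction is chosen so that the carboxylic acid carbon is C-1 by definition.
That gives a chloro group at C-10; a methyl group at C-7.
Substituent prefixes are cited in alphabetical order (multiplying prefixes like di-/tri- are ignored for ordering).
Putting it together: 10-chloro-7-methyldecanoic acid.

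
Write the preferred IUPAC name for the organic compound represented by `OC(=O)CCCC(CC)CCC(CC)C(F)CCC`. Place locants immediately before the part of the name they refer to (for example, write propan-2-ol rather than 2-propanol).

5,8-diethyl-9-fluorododecanoic acid

The longest carbon chain that includes the –COOH group has 12 carbons, so the parent hydride is dodecane.
A carboxylic acid (terminal –COOH) is the principal characteristic group, giving the suffix -oic acid.
The numbering direction is chosen so that the carboxylic acid carbon is C-1 by definition.
With this numbering: ethyl groups at C-5 and C-8; a fluoro group at C-9.
Substituent prefixes are cited in alphabetical order (multiplying prefixes like di-/tri- are ignored for ordering).
The name is 5,8-diethyl-9-fluorododecanoic acid.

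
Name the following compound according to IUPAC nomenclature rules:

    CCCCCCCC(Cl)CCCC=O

5-chlorododecanal

Counting along the main chain through the –CHO group gives 12 carbons: the parent is dodecane.
The principal characteristic group is an aldehyde (terminal –CHO), named with the suffix -al.
Number the chain so that the aldehyde carbon is C-1 by definition.
This places a chloro group at C-5.
Assembling the pieces gives 5-chlorododecanal.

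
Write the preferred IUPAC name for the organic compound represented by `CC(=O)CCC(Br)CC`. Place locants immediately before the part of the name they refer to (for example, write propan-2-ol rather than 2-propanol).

The longest chain bearing the carbonyl is 7 carbons long (heptane).
The highest-priority functional group is a ketone (C=O on an internal carbon), so the name ends in -one.
Number the chain so that numbering from this end puts the carbonyl group at C-2 rather than C-6.
That gives the carbonyl at C-2; a bromo group at C-5.
The name is 5-bromoheptan-2-one.

5-bromoheptan-2-one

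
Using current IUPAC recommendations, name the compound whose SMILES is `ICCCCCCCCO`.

8-iodooctan-1-ol

The longest chain bearing the –OH group is 8 carbons long (octane).
An alcohol (–OH) is the principal characteristic group, giving the suffix -ol.
The numbering direction is chosen so that numbering from this end puts the hydroxyl group at C-1 rather than C-8.
This places the hydroxyl at C-1; an iodo group at C-8.
The name is 8-iodooctan-1-ol.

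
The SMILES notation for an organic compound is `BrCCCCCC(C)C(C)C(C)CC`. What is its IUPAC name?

The parent chain contains 10 carbons (decane).
Number the chain so that the substituent locant set {1,6,7,8} is lower than {3,4,5,10} at the first point of difference.
That gives a bromo group at C-1; methyl groups at C-6 and C-7 and C-8.
Substituent prefixes are cited in alphabetical order (multiplying prefixes like di-/tri- are ignored for ordering).
The name is 1-bromo-6,7,8-trimethyldecane.

1-bromo-6,7,8-trimethyldecane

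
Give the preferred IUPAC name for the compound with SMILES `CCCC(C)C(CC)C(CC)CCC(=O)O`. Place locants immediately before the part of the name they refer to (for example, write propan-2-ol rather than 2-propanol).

4,5-diethyl-6-methylnonanoic acid

The longest chain bearing the –COOH group is 9 carbons long (nonane).
The principal characteristic group is a carboxylic acid (terminal –COOH), named with the suffix -oic acid.
The numbering direction is chosen so that the carboxylic acid carbon is C-1 by definition.
That gives ethyl groups at C-4 and C-5; a methyl group at C-6.
Substituent prefixes are cited in alphabetical order (multiplying prefixes like di-/tri- are ignored for ordering).
Assembling the pieces gives 4,5-diethyl-6-methylnonanoic acid.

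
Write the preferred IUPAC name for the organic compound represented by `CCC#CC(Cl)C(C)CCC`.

Counting along the main chain through the multiple bond gives 9 carbons: the parent is nonane.
The chain contains a C≡C triple bond, so the unsaturation ending is -yne.
Choose the numbering such that numbering from this end puts the triple bond at C-3 rather than C-6.
This places the triple bond between C-3 and C-4; a chloro group at C-5; a methyl group at C-6.
The substituents are ordered alphabetically, ignoring any di-/tri- multipliers.
The name is 5-chloro-6-methylnon-3-yne.

5-chloro-6-methylnon-3-yne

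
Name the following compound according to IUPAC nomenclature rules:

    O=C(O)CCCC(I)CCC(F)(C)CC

Counting along the main chain through the –COOH group gives 10 carbons: the parent is decane.
The highest-priority functional group is a carboxylic acid (terminal –COOH), so the name ends in -oic acid.
The numbering direction is chosen so that the carboxylic acid carbon is C-1 by definition.
With this numbering: a fluoro group at C-8; an iodo group at C-5; a methyl group at C-8.
Prefixes are listed alphabetically: fluoro, iodo, methyl.
The name is 8-fluoro-5-iodo-8-methyldecanoic acid.

8-fluoro-5-iodo-8-methyldecanoic acid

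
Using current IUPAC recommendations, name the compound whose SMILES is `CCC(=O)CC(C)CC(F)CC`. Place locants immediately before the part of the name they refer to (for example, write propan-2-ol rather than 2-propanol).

The longest carbon chain that includes the carbonyl has 9 carbons, so the parent hydride is nonane.
The highest-priority functional group is a ketone (C=O on an internal carbon), so the name ends in -one.
Choose the numbering such that numbering from this end puts the carbonyl group at C-3 rather than C-7.
This places the carbonyl at C-3; a fluoro group at C-7; a methyl group at C-5.
Substituent prefixes are cited in alphabetical order (multiplying prefixes like di-/tri- are ignored for ordering).
The name is 7-fluoro-5-methylnonan-3-one.

7-fluoro-5-methylnonan-3-one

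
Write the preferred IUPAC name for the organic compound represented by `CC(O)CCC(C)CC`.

5-methylheptan-2-ol

The longest chain bearing the –OH group is 7 carbons long (heptane).
The highest-priority functional group is an alcohol (–OH), so the name ends in -ol.
The numbering direction is chosen so that numbering from this end puts the hydroxyl group at C-2 rather than C-6.
With this numbering: the hydroxyl at C-2; a methyl group at C-5.
Putting it together: 5-methylheptan-2-ol.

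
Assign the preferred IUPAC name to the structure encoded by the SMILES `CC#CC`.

but-2-yne

The longest chain bearing the multiple bond is 4 carbons long (butane).
A C≡C triple bond in the chain gives the infix -yne-.
Numbering from either end gives identical locants here.
With this numbering: the triple bond between C-2 and C-3.
Putting it together: but-2-yne.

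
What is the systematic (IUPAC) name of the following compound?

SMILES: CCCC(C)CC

The longest carbon chain is 6 atoms: the parent is hexane.
The numbering direction is chosen so that the substituent locant set {3} is lower than {4} at the first point of difference.
That gives a methyl group at C-3.
The name is 3-methylhexane.

3-methylhexane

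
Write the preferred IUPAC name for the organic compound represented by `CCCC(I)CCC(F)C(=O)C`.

3-fluoro-6-iodononan-2-one

The longest carbon chain that includes the carbonyl has 9 carbons, so the parent hydride is nonane.
The principal characteristic group is a ketone (C=O on an internal carbon), named with the suffix -one.
Choose the numbering such that numbering from this end puts the carbonyl group at C-2 rather than C-8.
That gives the carbonyl at C-2; a fluoro group at C-3; an iodo group at C-6.
Prefixes are listed alphabetically: fluoro, iodo.
The name is 3-fluoro-6-iodononan-2-one.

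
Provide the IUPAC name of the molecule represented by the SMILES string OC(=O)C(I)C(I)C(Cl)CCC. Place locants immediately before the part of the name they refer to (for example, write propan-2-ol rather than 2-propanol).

Counting along the main chain through the –COOH group gives 7 carbons: the parent is heptane.
A carboxylic acid (terminal –COOH) is the principal characteristic group, giving the suffix -oic acid.
Number the chain so that the carboxylic acid carbon is C-1 by definition.
That gives a chloro group at C-4; iodo groups at C-2 and C-3.
Substituent prefixes are cited in alphabetical order (multiplying prefixes like di-/tri- are ignored for ordering).
Putting it together: 4-chloro-2,3-diiodoheptanoic acid.

4-chloro-2,3-diiodoheptanoic acid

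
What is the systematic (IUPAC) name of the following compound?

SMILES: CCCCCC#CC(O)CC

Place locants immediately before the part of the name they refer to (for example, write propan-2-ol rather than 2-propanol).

dec-4-yn-3-ol

The longest carbon chain that includes the –OH group and the multiple bond has 10 carbons, so the parent hydride is decane.
The principal characteristic group is an alcohol (–OH), named with the suffix -ol.
The chain contains a C≡C triple bond, so the unsaturation ending is -yne.
Choose the numbering such that numbering from this end puts the hydroxyl group at C-3 rather than C-8.
With this numbering: the hydroxyl at C-3; the triple bond between C-4 and C-5.
The name is dec-4-yn-3-ol.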